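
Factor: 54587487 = 3^1*23^1 * 157^1*5039^1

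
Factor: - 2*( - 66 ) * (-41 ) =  - 2^2 * 3^1 * 11^1*41^1=- 5412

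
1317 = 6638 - 5321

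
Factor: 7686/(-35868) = -2^( - 1 )*3^1 * 7^( -1) = - 3/14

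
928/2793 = 928/2793 = 0.33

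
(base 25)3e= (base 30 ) 2t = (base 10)89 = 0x59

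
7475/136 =54 + 131/136= 54.96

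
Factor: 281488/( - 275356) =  - 2^2*23^( - 1)*41^(-1) * 241^1 =- 964/943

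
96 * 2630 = 252480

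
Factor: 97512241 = 1193^1*  81737^1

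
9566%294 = 158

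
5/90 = 1/18  =  0.06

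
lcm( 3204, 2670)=16020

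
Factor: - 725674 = - 2^1* 107^1*3391^1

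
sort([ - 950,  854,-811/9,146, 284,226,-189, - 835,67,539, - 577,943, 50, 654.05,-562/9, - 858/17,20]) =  [ - 950, - 835, - 577, - 189 , - 811/9, - 562/9,- 858/17,20,  50, 67, 146,226,284 , 539,654.05,854,943 ]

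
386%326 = 60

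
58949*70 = 4126430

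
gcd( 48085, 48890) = 5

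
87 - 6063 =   -  5976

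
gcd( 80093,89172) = 1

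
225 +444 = 669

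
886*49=43414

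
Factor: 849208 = 2^3*101^1*1051^1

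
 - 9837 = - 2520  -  7317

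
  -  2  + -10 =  - 12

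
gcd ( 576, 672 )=96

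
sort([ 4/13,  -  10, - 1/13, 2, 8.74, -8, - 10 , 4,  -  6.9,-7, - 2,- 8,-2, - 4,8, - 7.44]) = [ - 10, - 10, - 8,-8 , - 7.44, - 7,- 6.9, - 4, - 2,-2,-1/13, 4/13, 2 , 4, 8,8.74]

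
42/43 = 42/43 = 0.98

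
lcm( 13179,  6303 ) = 144969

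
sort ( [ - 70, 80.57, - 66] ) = [ - 70,  -  66, 80.57 ] 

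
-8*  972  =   - 7776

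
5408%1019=313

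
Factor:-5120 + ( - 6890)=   -  2^1 * 5^1*1201^1 = - 12010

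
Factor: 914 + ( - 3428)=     -  2514 = -2^1 * 3^1*419^1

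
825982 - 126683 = 699299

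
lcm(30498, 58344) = 1341912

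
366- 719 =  - 353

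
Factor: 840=2^3*3^1*5^1*7^1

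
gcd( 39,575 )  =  1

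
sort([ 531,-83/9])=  [-83/9, 531] 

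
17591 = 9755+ 7836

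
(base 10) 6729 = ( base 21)F59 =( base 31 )702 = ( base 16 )1A49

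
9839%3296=3247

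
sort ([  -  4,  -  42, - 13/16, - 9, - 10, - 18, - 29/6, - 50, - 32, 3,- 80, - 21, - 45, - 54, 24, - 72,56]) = [ - 80, - 72,- 54, - 50,-45 ,  -  42, - 32,  -  21, - 18, - 10, - 9, - 29/6, - 4,- 13/16 , 3,  24,56]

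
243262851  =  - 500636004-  -743898855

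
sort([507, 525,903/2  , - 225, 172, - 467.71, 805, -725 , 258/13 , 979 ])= [  -  725, - 467.71,-225,258/13,172,903/2,507 , 525,805,979]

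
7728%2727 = 2274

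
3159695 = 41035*77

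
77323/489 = 158 + 61/489 = 158.12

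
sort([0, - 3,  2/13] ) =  [  -  3,0,2/13]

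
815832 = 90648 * 9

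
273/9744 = 13/464 = 0.03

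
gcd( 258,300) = 6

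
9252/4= 2313 = 2313.00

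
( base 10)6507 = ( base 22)D9H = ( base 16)196b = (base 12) 3923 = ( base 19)i09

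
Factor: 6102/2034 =3  =  3^1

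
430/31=430/31=   13.87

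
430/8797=430/8797=0.05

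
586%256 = 74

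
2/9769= 2/9769 = 0.00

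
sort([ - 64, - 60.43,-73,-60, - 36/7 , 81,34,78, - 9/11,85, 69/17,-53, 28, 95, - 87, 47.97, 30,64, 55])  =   [ - 87, - 73, - 64, - 60.43, - 60,-53 ,-36/7,- 9/11,69/17  ,  28,30, 34,47.97,55,64,  78, 81,85,95 ]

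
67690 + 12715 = 80405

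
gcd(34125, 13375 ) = 125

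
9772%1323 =511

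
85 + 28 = 113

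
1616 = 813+803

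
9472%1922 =1784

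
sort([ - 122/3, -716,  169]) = [ -716, - 122/3,169 ]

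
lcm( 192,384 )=384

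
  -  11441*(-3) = 34323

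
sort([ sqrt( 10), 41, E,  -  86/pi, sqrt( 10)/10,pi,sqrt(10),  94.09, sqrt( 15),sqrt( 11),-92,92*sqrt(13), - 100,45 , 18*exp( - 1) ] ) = [-100, - 92, - 86/pi, sqrt(10 )/10 , E, pi, sqrt(10),  sqrt( 10), sqrt ( 11), sqrt(15 ), 18*exp( - 1 ), 41, 45, 94.09, 92  *  sqrt(13)]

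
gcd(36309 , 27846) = 273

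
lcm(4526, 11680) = 362080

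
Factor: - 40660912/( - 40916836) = 2^2*19^1*59^1 *2267^1*10229209^(-1) = 10165228/10229209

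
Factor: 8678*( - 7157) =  - 2^1*17^1*421^1*4339^1 = - 62108446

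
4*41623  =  166492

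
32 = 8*4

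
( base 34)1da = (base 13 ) 969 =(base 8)3110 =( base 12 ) b20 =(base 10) 1608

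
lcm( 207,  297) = 6831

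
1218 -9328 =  - 8110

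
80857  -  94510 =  - 13653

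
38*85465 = 3247670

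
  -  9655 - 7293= - 16948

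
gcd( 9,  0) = 9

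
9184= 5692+3492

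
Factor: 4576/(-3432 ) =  - 4/3 =- 2^2*3^( - 1 )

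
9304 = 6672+2632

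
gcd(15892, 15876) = 4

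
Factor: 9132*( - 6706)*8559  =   - 524146244328 = -2^3*3^4 * 7^1 * 317^1*479^1 * 761^1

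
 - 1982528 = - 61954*32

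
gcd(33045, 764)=1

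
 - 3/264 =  - 1/88 = - 0.01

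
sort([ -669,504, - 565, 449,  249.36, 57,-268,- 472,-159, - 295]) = [  -  669,-565, - 472, - 295,-268,-159 , 57, 249.36,449,504] 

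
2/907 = 2/907 = 0.00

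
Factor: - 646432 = - 2^5 * 20201^1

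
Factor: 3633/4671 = 7/9  =  3^(-2 )*7^1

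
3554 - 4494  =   - 940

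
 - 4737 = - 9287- - 4550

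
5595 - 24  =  5571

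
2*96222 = 192444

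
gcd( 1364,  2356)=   124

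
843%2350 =843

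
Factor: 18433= 18433^1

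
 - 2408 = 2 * ( - 1204)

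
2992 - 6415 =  - 3423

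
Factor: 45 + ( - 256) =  - 211 = -211^1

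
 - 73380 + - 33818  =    -  107198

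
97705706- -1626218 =99331924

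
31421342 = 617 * 50926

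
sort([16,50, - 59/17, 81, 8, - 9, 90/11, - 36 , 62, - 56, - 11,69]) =[ - 56 , - 36, - 11, - 9,-59/17,8, 90/11, 16 , 50,62, 69, 81 ] 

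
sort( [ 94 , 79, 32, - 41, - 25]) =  [-41 , - 25,32,79,  94]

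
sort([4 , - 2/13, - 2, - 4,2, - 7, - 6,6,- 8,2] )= [ - 8, - 7 , - 6, - 4 , - 2, - 2/13,2,2,4, 6]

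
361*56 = 20216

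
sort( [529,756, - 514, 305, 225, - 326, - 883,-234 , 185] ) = [ - 883, - 514 , - 326, - 234, 185,225, 305,529, 756 ] 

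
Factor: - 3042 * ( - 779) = 2369718=2^1*3^2*13^2*19^1 * 41^1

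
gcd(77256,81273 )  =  3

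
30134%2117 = 496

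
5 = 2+3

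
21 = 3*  7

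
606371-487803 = 118568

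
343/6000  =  343/6000 = 0.06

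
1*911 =911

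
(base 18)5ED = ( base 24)36D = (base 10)1885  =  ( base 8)3535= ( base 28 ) 2B9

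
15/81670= 3/16334  =  0.00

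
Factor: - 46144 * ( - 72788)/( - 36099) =-2^8*3^(-3)*31^1* 103^1*191^(-1)*587^1 =- 479818496/5157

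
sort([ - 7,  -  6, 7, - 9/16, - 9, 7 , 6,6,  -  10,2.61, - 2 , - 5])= [ - 10, - 9, - 7, - 6, - 5, - 2 , - 9/16, 2.61,6, 6,7,  7]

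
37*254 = 9398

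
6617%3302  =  13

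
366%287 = 79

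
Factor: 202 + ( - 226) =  - 24= - 2^3 * 3^1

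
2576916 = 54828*47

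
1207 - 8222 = -7015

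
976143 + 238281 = 1214424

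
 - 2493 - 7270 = - 9763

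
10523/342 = 30 + 263/342 =30.77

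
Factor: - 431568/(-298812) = 2^2 *3^5*673^(-1) = 972/673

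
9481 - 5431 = 4050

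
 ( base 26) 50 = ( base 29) 4e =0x82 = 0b10000010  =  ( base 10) 130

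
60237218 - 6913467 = 53323751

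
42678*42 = 1792476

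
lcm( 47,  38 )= 1786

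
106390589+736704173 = 843094762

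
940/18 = 470/9 = 52.22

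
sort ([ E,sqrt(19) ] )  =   [ E, sqrt ( 19 )]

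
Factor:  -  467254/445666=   -  13^ (-1 )*61^ ( - 1)*281^( - 1)*307^1*761^1 = - 233627/222833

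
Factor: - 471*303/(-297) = 15857/33 = 3^ ( - 1)*11^( - 1)*101^1*157^1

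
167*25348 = 4233116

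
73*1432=104536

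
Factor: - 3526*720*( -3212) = 2^7*3^2*5^1*11^1 * 41^1* 43^1*73^1  =  8154368640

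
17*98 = 1666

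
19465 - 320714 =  - 301249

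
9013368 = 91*99048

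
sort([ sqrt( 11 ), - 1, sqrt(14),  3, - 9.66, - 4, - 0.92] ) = [ - 9.66, - 4, - 1, - 0.92, 3,sqrt( 11 ), sqrt( 14 )]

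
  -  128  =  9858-9986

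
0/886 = 0 =0.00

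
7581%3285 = 1011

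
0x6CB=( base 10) 1739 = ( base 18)56b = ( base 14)8C3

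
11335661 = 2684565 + 8651096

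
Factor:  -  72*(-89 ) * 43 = 2^3*3^2*43^1*89^1 = 275544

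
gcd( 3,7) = 1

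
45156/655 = 45156/655= 68.94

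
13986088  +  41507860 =55493948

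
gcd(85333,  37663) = 1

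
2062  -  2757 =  - 695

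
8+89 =97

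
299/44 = 6 + 35/44 = 6.80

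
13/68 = 13/68 = 0.19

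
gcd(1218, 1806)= 42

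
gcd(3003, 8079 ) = 3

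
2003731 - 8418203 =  - 6414472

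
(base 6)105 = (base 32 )19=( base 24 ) 1H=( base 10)41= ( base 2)101001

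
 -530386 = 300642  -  831028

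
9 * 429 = 3861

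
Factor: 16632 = 2^3*3^3*7^1* 11^1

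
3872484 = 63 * 61468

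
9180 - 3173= 6007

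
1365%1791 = 1365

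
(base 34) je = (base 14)352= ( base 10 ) 660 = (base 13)3ba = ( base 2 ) 1010010100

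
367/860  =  367/860 = 0.43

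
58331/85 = 58331/85 = 686.25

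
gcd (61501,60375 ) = 1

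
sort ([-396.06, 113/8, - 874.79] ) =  [ - 874.79,-396.06,113/8]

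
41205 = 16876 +24329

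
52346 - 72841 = - 20495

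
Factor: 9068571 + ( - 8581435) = 487136= 2^5*13^1*1171^1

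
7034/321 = 7034/321=21.91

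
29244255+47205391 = 76449646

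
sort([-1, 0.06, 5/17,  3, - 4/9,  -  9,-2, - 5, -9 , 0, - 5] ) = [ - 9 , - 9, - 5 ,  -  5, - 2, -1, -4/9, 0, 0.06,5/17,3] 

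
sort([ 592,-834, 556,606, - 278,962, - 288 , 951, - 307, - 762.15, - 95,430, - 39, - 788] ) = [ - 834, - 788, - 762.15,  -  307,-288,- 278, - 95,- 39,430 , 556,592, 606 , 951 , 962]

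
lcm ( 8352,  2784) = 8352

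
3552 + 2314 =5866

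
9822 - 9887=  - 65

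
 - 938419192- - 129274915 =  - 809144277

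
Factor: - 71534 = -2^1*47^1 *761^1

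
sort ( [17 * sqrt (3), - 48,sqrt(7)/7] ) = [-48, sqrt ( 7) /7, 17* sqrt(3) ]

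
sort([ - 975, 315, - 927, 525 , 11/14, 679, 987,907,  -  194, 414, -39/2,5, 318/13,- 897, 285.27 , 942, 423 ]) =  [ - 975,  -  927, - 897,  -  194,-39/2,  11/14, 5,318/13, 285.27,  315, 414, 423,525,679, 907 , 942, 987 ]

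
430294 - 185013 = 245281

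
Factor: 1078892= 2^2*269723^1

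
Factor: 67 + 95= 162 = 2^1 * 3^4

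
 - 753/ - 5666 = 753/5666 = 0.13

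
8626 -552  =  8074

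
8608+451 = 9059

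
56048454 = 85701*654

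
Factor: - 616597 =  - 616597^1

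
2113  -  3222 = - 1109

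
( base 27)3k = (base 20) 51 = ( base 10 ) 101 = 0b1100101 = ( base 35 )2V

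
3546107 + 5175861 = 8721968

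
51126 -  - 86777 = 137903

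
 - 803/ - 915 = 803/915 = 0.88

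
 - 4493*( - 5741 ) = 25794313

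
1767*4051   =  7158117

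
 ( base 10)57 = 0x39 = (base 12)49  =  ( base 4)321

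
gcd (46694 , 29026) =1262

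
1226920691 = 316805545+910115146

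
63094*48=3028512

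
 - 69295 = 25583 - 94878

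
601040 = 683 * 880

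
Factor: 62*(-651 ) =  - 2^1*3^1 * 7^1*31^2 = -  40362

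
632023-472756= 159267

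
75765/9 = 25255/3 = 8418.33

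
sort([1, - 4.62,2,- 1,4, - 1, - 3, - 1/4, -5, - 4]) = [ - 5 , - 4.62, - 4,- 3,-1,-1,-1/4, 1,  2, 4]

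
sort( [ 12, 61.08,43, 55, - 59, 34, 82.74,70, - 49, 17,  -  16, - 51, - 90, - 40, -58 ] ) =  [ - 90, - 59,-58, - 51, - 49,-40, - 16, 12, 17, 34, 43, 55, 61.08, 70, 82.74]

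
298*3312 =986976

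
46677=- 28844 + 75521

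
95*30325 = 2880875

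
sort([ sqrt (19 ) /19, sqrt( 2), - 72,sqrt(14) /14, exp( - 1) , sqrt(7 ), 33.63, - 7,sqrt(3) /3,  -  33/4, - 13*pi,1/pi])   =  [ - 72, - 13 * pi, - 33/4, - 7, sqrt( 19 )/19,sqrt(14)/14,1/pi,exp( - 1 ),sqrt ( 3) /3, sqrt(2),  sqrt(7),33.63]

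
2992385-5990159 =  - 2997774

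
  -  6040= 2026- 8066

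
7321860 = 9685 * 756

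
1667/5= 333 + 2/5 = 333.40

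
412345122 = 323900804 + 88444318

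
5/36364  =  5/36364 = 0.00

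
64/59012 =16/14753 =0.00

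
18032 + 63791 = 81823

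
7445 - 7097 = 348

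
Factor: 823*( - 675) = - 3^3*5^2*823^1 = -555525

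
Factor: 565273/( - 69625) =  - 5^(-3)*557^(-1)*565273^1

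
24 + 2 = 26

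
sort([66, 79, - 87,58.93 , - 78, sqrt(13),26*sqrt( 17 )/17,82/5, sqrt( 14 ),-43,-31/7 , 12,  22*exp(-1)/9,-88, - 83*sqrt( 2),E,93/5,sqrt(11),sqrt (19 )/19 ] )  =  [ - 83*sqrt( 2 ),-88,-87, - 78 , - 43,-31/7,sqrt (19 ) /19,22*exp ( - 1)/9, E,sqrt( 11 ),sqrt (13 ), sqrt ( 14),26*sqrt( 17 )/17,12,82/5,93/5,  58.93,66, 79 ]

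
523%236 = 51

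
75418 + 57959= 133377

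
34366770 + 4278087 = 38644857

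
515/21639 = 515/21639 = 0.02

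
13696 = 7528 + 6168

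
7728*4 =30912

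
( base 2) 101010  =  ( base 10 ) 42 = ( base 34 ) 18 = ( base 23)1j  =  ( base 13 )33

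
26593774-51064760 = -24470986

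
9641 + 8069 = 17710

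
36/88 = 9/22= 0.41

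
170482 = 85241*2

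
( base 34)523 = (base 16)16DB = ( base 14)21BD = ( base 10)5851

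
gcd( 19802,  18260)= 2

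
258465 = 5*51693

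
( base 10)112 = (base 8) 160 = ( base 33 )3D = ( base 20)5C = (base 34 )3A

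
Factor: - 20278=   -  2^1*10139^1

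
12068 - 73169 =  - 61101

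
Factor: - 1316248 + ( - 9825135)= - 11^1*59^1*17167^1 = - 11141383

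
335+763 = 1098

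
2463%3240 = 2463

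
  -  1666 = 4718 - 6384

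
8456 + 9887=18343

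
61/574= 61/574=0.11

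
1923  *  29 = 55767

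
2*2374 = 4748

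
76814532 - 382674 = 76431858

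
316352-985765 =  - 669413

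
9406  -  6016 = 3390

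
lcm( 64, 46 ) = 1472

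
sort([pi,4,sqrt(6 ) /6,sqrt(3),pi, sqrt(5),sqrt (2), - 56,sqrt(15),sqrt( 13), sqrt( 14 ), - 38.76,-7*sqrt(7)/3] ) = [ - 56, - 38.76 , - 7*sqrt(7 )/3,sqrt(6 )/6,sqrt(2 ),  sqrt(3),sqrt(5 ), pi, pi  ,  sqrt(13),sqrt(14 ),sqrt ( 15),4]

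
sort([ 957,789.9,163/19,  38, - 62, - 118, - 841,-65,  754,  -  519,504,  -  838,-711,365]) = [ - 841,-838,- 711,-519,-118,  -  65, - 62, 163/19,38,365,504, 754,  789.9, 957]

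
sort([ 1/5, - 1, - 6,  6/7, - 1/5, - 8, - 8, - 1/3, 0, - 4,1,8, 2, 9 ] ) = [ -8 , - 8, - 6, - 4,-1, - 1/3,  -  1/5 , 0, 1/5, 6/7,1, 2,8, 9] 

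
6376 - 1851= 4525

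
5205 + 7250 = 12455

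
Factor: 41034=2^1*3^1*7^1*977^1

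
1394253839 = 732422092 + 661831747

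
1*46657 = 46657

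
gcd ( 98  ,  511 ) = 7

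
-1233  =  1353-2586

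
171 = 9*19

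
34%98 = 34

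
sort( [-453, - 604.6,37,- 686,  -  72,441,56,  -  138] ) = [ - 686,-604.6, - 453,- 138, - 72,37,56,441 ]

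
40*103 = 4120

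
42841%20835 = 1171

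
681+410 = 1091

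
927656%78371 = 65575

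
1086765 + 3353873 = 4440638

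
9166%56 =38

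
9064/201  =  45 + 19/201 = 45.09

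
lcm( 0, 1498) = 0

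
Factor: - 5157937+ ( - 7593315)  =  -2^2*3187813^1 = -12751252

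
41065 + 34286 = 75351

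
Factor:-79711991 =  - 79711991^1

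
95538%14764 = 6954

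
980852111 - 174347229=806504882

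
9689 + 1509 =11198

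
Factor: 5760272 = 2^4 * 7^1*51431^1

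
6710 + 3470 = 10180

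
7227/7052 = 1 + 175/7052 = 1.02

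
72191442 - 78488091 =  - 6296649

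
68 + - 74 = -6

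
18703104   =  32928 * 568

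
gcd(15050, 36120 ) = 3010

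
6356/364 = 227/13=17.46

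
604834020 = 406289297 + 198544723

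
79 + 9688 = 9767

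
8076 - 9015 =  - 939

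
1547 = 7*221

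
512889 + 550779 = 1063668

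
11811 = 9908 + 1903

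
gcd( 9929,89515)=1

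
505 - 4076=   -  3571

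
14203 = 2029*7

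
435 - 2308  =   - 1873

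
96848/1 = 96848 = 96848.00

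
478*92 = 43976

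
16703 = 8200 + 8503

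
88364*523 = 46214372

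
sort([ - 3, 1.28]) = [-3,1.28] 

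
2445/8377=2445/8377= 0.29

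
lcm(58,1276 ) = 1276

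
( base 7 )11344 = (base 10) 2923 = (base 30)37d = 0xB6B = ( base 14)10cb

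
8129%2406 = 911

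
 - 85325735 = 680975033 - 766300768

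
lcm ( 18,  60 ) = 180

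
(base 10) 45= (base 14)33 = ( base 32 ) 1D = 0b101101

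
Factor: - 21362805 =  - 3^3*5^1* 158243^1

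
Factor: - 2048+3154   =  1106 = 2^1*7^1*79^1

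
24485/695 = 35+32/139 = 35.23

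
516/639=172/213 =0.81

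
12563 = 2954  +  9609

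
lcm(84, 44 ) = 924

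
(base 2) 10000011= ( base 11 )10a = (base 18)75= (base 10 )131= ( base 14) 95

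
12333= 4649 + 7684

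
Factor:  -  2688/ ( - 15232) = 3/17 = 3^1  *17^ ( - 1)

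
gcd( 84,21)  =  21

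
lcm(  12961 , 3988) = 51844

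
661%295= 71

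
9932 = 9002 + 930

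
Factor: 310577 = 310577^1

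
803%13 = 10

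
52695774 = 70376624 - 17680850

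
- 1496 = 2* ( - 748) 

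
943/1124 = 943/1124 = 0.84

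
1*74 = 74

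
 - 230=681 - 911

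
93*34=3162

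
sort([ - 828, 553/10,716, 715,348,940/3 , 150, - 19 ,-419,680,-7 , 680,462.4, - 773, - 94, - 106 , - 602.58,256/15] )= [ - 828, - 773,  -  602.58,-419, - 106, -94,-19 ,-7,256/15,553/10,  150, 940/3,348,462.4,680, 680,  715, 716] 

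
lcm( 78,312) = 312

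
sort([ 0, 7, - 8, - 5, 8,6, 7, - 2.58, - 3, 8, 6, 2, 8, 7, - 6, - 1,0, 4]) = [ - 8,-6, - 5, - 3, - 2.58 ,  -  1, 0 , 0,  2,  4 , 6, 6,7,  7,  7,8,  8, 8] 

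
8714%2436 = 1406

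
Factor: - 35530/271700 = -17/130 = -  2^( - 1)*5^ (-1) * 13^( -1)*17^1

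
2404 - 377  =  2027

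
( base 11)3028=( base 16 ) FB7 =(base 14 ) 1675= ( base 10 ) 4023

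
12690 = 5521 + 7169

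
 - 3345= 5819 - 9164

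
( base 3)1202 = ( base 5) 142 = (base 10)47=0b101111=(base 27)1k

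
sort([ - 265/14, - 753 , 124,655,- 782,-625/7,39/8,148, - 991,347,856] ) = [ - 991, - 782, - 753, - 625/7,-265/14,39/8,  124,148,347,655, 856 ] 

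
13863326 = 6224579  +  7638747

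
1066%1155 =1066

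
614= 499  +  115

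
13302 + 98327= 111629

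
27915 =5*5583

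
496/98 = 248/49 = 5.06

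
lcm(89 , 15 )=1335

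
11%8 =3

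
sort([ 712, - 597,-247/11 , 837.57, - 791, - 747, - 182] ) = [-791, - 747,  -  597, - 182,  -  247/11,712,837.57]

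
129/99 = 43/33 = 1.30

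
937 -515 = 422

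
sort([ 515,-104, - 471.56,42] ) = [ - 471.56 , - 104, 42,515] 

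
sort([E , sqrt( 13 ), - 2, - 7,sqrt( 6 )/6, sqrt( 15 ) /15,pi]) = [-7, - 2,sqrt( 15 ) /15,sqrt(6)/6,E , pi, sqrt ( 13 ) ] 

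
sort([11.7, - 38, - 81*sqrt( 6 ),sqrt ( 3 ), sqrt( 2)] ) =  [-81*sqrt(6) , - 38,sqrt(2),sqrt(3 ),11.7 ] 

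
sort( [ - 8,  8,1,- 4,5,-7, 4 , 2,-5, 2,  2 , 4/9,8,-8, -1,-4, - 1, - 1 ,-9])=[ - 9, - 8, - 8, - 7,-5,-4,-4, - 1,-1, - 1, 4/9,1,2,2,2,4,  5,  8, 8]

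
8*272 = 2176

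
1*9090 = 9090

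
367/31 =367/31 = 11.84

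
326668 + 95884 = 422552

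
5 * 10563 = 52815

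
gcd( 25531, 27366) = 1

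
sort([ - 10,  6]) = [ - 10, 6]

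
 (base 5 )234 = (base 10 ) 69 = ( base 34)21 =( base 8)105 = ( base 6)153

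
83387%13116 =4691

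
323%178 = 145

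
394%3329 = 394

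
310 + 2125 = 2435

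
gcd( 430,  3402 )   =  2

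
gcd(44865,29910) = 14955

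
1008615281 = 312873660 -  - 695741621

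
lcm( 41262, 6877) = 41262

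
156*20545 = 3205020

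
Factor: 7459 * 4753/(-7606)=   -  2^( - 1 ) * 7^2 * 97^1*3803^(-1)*7459^1= -35452627/7606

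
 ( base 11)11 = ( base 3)110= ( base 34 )c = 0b1100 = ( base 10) 12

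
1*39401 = 39401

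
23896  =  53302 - 29406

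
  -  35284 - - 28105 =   -  7179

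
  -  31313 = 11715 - 43028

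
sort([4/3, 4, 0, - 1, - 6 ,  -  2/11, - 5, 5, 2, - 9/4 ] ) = [ - 6 , - 5, - 9/4, - 1, - 2/11,0 , 4/3,  2, 4, 5 ] 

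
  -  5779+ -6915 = - 12694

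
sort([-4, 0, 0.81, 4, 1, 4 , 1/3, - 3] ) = [ - 4,-3, 0,  1/3,0.81,1,4, 4]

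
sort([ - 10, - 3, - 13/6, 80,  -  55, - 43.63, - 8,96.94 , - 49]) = [ - 55, - 49,-43.63,-10 , -8 , - 3, - 13/6 , 80,96.94 ]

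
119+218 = 337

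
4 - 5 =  - 1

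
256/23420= 64/5855  =  0.01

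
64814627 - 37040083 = 27774544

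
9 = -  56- - 65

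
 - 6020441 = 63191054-69211495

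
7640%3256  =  1128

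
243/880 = 243/880  =  0.28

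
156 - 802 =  - 646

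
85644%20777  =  2536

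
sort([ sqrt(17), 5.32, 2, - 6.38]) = [ - 6.38, 2, sqrt (17),5.32]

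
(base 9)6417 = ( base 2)1001001101010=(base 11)35A6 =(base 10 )4714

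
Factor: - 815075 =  - 5^2*32603^1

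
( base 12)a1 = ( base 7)232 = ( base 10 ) 121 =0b1111001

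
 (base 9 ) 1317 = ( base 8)1734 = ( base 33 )TV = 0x3dc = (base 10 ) 988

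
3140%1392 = 356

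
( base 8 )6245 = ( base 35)2mh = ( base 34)2R7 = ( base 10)3237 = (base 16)ca5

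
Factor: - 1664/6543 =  - 2^7*3^( - 2) *13^1*727^ (-1) 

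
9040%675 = 265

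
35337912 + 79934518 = 115272430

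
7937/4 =1984  +  1/4 = 1984.25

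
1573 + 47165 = 48738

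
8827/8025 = 8827/8025 =1.10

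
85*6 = 510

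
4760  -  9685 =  - 4925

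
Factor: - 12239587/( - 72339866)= 2^( - 1 ) * 941^1 *13007^1  *  36169933^( - 1)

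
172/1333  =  4/31= 0.13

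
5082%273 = 168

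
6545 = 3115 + 3430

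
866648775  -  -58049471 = 924698246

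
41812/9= 41812/9 = 4645.78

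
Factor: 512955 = 3^2 * 5^1*11399^1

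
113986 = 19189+94797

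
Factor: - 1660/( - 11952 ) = 5/36 = 2^(-2 )*3^( - 2 )*5^1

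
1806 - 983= 823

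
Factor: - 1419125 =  - 5^3*11353^1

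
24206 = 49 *494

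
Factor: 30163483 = 7^1*4309069^1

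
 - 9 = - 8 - 1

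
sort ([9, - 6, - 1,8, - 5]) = [ - 6, -5,-1,8,9]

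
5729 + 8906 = 14635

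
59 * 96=5664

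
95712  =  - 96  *( - 997)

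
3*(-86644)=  - 259932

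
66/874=33/437 =0.08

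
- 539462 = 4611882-5151344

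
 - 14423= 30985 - 45408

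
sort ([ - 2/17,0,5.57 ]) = [ - 2/17 , 0,5.57]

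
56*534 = 29904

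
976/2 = 488 = 488.00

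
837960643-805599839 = 32360804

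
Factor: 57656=2^3*7207^1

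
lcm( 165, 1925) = 5775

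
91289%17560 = 3489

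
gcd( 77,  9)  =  1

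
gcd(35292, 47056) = 11764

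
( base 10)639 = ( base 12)453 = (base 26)of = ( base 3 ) 212200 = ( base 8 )1177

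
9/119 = 9/119 = 0.08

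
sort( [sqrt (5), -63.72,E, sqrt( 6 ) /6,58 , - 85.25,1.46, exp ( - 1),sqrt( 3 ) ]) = [-85.25, - 63.72, exp(-1 ), sqrt( 6) /6,1.46,sqrt( 3),sqrt( 5), E,58 ]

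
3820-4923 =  - 1103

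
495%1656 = 495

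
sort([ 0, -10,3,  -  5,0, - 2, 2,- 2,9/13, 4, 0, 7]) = [ - 10, - 5,-2, - 2, 0,  0,0, 9/13, 2,3, 4, 7] 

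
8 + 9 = 17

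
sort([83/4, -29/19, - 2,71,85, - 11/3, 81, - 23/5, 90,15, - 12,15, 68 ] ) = [ - 12, - 23/5, - 11/3, - 2,-29/19, 15, 15, 83/4, 68, 71  ,  81,85, 90] 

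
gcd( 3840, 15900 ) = 60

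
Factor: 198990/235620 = 2^( - 1) * 3^1*7^( -1)*  17^(  -  1 )*67^1 = 201/238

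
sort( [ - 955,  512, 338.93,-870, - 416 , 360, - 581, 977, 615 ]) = [ - 955,  -  870, - 581, -416, 338.93, 360, 512,615, 977] 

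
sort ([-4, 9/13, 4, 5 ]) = [-4, 9/13,4,  5]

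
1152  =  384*3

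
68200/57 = 68200/57 = 1196.49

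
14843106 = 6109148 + 8733958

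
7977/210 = 37 + 69/70 = 37.99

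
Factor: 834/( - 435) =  - 2^1 * 5^( - 1)*29^ ( - 1)*139^1 = - 278/145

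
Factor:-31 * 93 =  -2883 = -3^1 *31^2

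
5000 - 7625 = - 2625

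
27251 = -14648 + 41899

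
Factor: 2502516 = 2^2 *3^1*107^1*1949^1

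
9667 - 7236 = 2431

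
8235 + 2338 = 10573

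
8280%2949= 2382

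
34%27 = 7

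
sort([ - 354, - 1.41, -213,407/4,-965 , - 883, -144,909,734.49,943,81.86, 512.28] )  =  [  -  965, - 883,-354, - 213, - 144, - 1.41,81.86,407/4,512.28,734.49, 909,943]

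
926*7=6482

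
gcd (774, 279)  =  9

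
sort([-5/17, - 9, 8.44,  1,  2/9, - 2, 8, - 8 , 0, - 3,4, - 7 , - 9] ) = [ - 9, - 9, - 8, - 7, - 3, - 2 , - 5/17,0, 2/9,1,4, 8,8.44 ]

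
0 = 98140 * 0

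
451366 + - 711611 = - 260245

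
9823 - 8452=1371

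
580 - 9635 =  - 9055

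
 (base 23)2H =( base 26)2b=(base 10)63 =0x3f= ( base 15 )43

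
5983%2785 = 413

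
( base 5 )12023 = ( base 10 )888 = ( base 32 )ro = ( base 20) 248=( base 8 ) 1570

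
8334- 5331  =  3003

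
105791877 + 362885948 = 468677825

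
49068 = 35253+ 13815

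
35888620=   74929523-39040903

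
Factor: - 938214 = -2^1*3^2*47^1*1109^1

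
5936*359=2131024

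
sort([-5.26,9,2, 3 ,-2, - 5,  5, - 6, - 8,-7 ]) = [ - 8, - 7, - 6 , - 5.26 , - 5,-2,2 , 3,  5, 9 ] 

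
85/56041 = 85/56041 = 0.00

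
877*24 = 21048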